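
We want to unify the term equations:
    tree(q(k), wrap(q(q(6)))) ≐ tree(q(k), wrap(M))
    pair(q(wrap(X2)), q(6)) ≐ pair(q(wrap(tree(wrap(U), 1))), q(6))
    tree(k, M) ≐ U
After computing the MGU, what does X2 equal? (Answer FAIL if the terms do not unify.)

Decompose tree/2: q(k) ≐ q(k),  wrap(q(q(6))) ≐ wrap(M).
Delete trivial equation q(k) ≐ q(k).
Decompose wrap/1: q(q(6)) ≐ M.
Bind M := q(q(6)); substituting into the one remaining equation that mentions M gives: tree(k, q(q(6))) ≐ U.
Decompose pair/2: q(wrap(X2)) ≐ q(wrap(tree(wrap(U), 1))),  q(6) ≐ q(6).
Decompose q/1: wrap(X2) ≐ wrap(tree(wrap(U), 1)).
Decompose wrap/1: X2 ≐ tree(wrap(U), 1).
Bind X2 := tree(wrap(U), 1); no other remaining equation mentions X2.
Delete trivial equation q(6) ≐ q(6).
Bind U := tree(k, q(q(6))). Substituting into the earlier binding gives X2 := tree(wrap(tree(k, q(q(6)))), 1).
MGU = { M -> q(q(6)), X2 -> tree(wrap(tree(k, q(q(6)))), 1), U -> tree(k, q(q(6))) }, so X2 -> tree(wrap(tree(k, q(q(6)))), 1).

tree(wrap(tree(k, q(q(6)))), 1)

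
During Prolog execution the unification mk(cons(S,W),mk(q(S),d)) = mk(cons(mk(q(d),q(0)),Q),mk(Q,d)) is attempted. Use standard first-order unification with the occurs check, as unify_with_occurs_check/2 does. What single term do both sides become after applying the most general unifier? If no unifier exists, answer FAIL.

mk(cons(mk(q(d),q(0)),q(mk(q(d),q(0)))),mk(q(mk(q(d),q(0))),d))

Decompose mk/2: cons(S,W) = cons(mk(q(d),q(0)),Q),  mk(q(S),d) = mk(Q,d).
Decompose cons/2: S = mk(q(d),q(0)),  W = Q.
Bind S := mk(q(d),q(0)); substituting into the one remaining equation that mentions S gives: mk(q(mk(q(d),q(0))),d) = mk(Q,d).
Bind W := Q; no other remaining equation mentions W.
Decompose mk/2: q(mk(q(d),q(0))) = Q,  d = d.
Bind Q := q(mk(q(d),q(0))); no other remaining equation mentions Q. Substituting into the earlier binding gives W := q(mk(q(d),q(0))).
Delete trivial equation d = d.
Applying the MGU to either side gives mk(cons(mk(q(d),q(0)),q(mk(q(d),q(0)))),mk(q(mk(q(d),q(0))),d)).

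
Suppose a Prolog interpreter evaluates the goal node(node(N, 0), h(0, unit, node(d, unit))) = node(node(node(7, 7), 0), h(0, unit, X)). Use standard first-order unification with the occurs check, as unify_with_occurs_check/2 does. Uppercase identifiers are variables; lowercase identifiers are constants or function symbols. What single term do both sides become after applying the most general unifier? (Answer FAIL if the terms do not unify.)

node(node(node(7, 7), 0), h(0, unit, node(d, unit)))

Decompose node/2: node(N, 0) = node(node(7, 7), 0),  h(0, unit, node(d, unit)) = h(0, unit, X).
Decompose node/2: N = node(7, 7),  0 = 0.
Bind N := node(7, 7); no other remaining equation mentions N.
Delete trivial equation 0 = 0.
Decompose h/3: 0 = 0,  unit = unit,  node(d, unit) = X.
Delete trivial equation 0 = 0.
Delete trivial equation unit = unit.
Bind X := node(d, unit).
Applying the MGU to either side gives node(node(node(7, 7), 0), h(0, unit, node(d, unit))).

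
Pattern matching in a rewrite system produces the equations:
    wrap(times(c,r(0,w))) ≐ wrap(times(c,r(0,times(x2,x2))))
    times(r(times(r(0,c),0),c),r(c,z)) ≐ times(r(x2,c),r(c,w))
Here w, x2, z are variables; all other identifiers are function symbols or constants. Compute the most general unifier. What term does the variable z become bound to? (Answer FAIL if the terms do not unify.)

times(times(r(0,c),0),times(r(0,c),0))

Decompose wrap/1: times(c,r(0,w)) ≐ times(c,r(0,times(x2,x2))).
Decompose times/2: c ≐ c,  r(0,w) ≐ r(0,times(x2,x2)).
Delete trivial equation c ≐ c.
Decompose r/2: 0 ≐ 0,  w ≐ times(x2,x2).
Delete trivial equation 0 ≐ 0.
Bind w := times(x2,x2); substituting into the remaining equation gives: times(r(times(r(0,c),0),c),r(c,z)) ≐ times(r(x2,c),r(c,times(x2,x2))).
Decompose times/2: r(times(r(0,c),0),c) ≐ r(x2,c),  r(c,z) ≐ r(c,times(x2,x2)).
Decompose r/2: times(r(0,c),0) ≐ x2,  c ≐ c.
Bind x2 := times(r(0,c),0); substituting into the one remaining equation that mentions x2 gives: r(c,z) ≐ r(c,times(times(r(0,c),0),times(r(0,c),0))). Substituting into the earlier binding gives w := times(times(r(0,c),0),times(r(0,c),0)).
Delete trivial equation c ≐ c.
Decompose r/2: c ≐ c,  z ≐ times(times(r(0,c),0),times(r(0,c),0)).
Delete trivial equation c ≐ c.
Bind z := times(times(r(0,c),0),times(r(0,c),0)).
MGU = { w := times(times(r(0,c),0),times(r(0,c),0)), x2 := times(r(0,c),0), z := times(times(r(0,c),0),times(r(0,c),0)) }, so z := times(times(r(0,c),0),times(r(0,c),0)).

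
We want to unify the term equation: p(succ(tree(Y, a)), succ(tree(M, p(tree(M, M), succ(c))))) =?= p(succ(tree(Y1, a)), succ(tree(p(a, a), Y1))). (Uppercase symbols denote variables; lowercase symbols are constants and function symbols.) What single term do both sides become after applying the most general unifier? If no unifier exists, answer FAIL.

p(succ(tree(p(tree(p(a, a), p(a, a)), succ(c)), a)), succ(tree(p(a, a), p(tree(p(a, a), p(a, a)), succ(c)))))

Decompose p/2: succ(tree(Y, a)) =?= succ(tree(Y1, a)),  succ(tree(M, p(tree(M, M), succ(c)))) =?= succ(tree(p(a, a), Y1)).
Decompose succ/1: tree(Y, a) =?= tree(Y1, a).
Decompose tree/2: Y =?= Y1,  a =?= a.
Bind Y := Y1; no other remaining equation mentions Y.
Delete trivial equation a =?= a.
Decompose succ/1: tree(M, p(tree(M, M), succ(c))) =?= tree(p(a, a), Y1).
Decompose tree/2: M =?= p(a, a),  p(tree(M, M), succ(c)) =?= Y1.
Bind M := p(a, a); substituting into the remaining equation gives: p(tree(p(a, a), p(a, a)), succ(c)) =?= Y1.
Bind Y1 := p(tree(p(a, a), p(a, a)), succ(c)). Substituting into the earlier binding gives Y := p(tree(p(a, a), p(a, a)), succ(c)).
Applying the MGU to either side gives p(succ(tree(p(tree(p(a, a), p(a, a)), succ(c)), a)), succ(tree(p(a, a), p(tree(p(a, a), p(a, a)), succ(c))))).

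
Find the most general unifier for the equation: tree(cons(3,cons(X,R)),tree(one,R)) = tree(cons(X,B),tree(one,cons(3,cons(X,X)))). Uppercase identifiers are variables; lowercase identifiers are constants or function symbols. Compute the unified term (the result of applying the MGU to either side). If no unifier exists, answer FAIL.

tree(cons(3,cons(3,cons(3,cons(3,3)))),tree(one,cons(3,cons(3,3))))

Decompose tree/2: cons(3,cons(X,R)) = cons(X,B),  tree(one,R) = tree(one,cons(3,cons(X,X))).
Decompose cons/2: 3 = X,  cons(X,R) = B.
Bind X := 3; substituting into the remaining equations gives: cons(3,R) = B,  tree(one,R) = tree(one,cons(3,cons(3,3))).
Bind B := cons(3,R); no other remaining equation mentions B.
Decompose tree/2: one = one,  R = cons(3,cons(3,3)).
Delete trivial equation one = one.
Bind R := cons(3,cons(3,3)). Substituting into the earlier binding gives B := cons(3,cons(3,cons(3,3))).
Applying the MGU to either side gives tree(cons(3,cons(3,cons(3,cons(3,3)))),tree(one,cons(3,cons(3,3)))).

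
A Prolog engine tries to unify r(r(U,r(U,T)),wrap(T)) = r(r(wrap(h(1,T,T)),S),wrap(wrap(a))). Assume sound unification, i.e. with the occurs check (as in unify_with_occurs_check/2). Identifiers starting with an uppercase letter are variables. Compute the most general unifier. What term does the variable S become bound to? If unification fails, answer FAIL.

Decompose r/2: r(U,r(U,T)) = r(wrap(h(1,T,T)),S),  wrap(T) = wrap(wrap(a)).
Decompose r/2: U = wrap(h(1,T,T)),  r(U,T) = S.
Bind U := wrap(h(1,T,T)); substituting into the one remaining equation that mentions U gives: r(wrap(h(1,T,T)),T) = S.
Bind S := r(wrap(h(1,T,T)),T); no other remaining equation mentions S.
Decompose wrap/1: T = wrap(a).
Bind T := wrap(a). Substituting into the earlier bindings gives U := wrap(h(1,wrap(a),wrap(a))), S := r(wrap(h(1,wrap(a),wrap(a))),wrap(a)).
MGU = { U ↦ wrap(h(1,wrap(a),wrap(a))), S ↦ r(wrap(h(1,wrap(a),wrap(a))),wrap(a)), T ↦ wrap(a) }, so S ↦ r(wrap(h(1,wrap(a),wrap(a))),wrap(a)).

r(wrap(h(1,wrap(a),wrap(a))),wrap(a))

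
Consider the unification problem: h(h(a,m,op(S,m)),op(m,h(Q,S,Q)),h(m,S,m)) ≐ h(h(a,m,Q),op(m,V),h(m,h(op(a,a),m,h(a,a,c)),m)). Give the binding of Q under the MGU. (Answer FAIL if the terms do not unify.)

op(h(op(a,a),m,h(a,a,c)),m)

Decompose h/3: h(a,m,op(S,m)) ≐ h(a,m,Q),  op(m,h(Q,S,Q)) ≐ op(m,V),  h(m,S,m) ≐ h(m,h(op(a,a),m,h(a,a,c)),m).
Decompose h/3: a ≐ a,  m ≐ m,  op(S,m) ≐ Q.
Delete trivial equation a ≐ a.
Delete trivial equation m ≐ m.
Bind Q := op(S,m); substituting into the one remaining equation that mentions Q gives: op(m,h(op(S,m),S,op(S,m))) ≐ op(m,V).
Decompose op/2: m ≐ m,  h(op(S,m),S,op(S,m)) ≐ V.
Delete trivial equation m ≐ m.
Bind V := h(op(S,m),S,op(S,m)); no other remaining equation mentions V.
Decompose h/3: m ≐ m,  S ≐ h(op(a,a),m,h(a,a,c)),  m ≐ m.
Delete trivial equation m ≐ m.
Bind S := h(op(a,a),m,h(a,a,c)); no other remaining equation mentions S. Substituting into the earlier bindings gives Q := op(h(op(a,a),m,h(a,a,c)),m), V := h(op(h(op(a,a),m,h(a,a,c)),m),h(op(a,a),m,h(a,a,c)),op(h(op(a,a),m,h(a,a,c)),m)).
Delete trivial equation m ≐ m.
MGU = { Q ↦ op(h(op(a,a),m,h(a,a,c)),m), V ↦ h(op(h(op(a,a),m,h(a,a,c)),m),h(op(a,a),m,h(a,a,c)),op(h(op(a,a),m,h(a,a,c)),m)), S ↦ h(op(a,a),m,h(a,a,c)) }, so Q ↦ op(h(op(a,a),m,h(a,a,c)),m).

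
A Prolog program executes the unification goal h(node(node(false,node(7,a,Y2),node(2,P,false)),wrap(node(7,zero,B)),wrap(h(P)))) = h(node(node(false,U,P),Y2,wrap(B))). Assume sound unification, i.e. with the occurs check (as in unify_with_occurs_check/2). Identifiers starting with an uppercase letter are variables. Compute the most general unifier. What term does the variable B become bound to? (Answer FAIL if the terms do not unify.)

FAIL

Decompose h/1: node(node(false,node(7,a,Y2),node(2,P,false)),wrap(node(7,zero,B)),wrap(h(P))) = node(node(false,U,P),Y2,wrap(B)).
Decompose node/3: node(false,node(7,a,Y2),node(2,P,false)) = node(false,U,P),  wrap(node(7,zero,B)) = Y2,  wrap(h(P)) = wrap(B).
Decompose node/3: false = false,  node(7,a,Y2) = U,  node(2,P,false) = P.
Delete trivial equation false = false.
Bind U := node(7,a,Y2); no other remaining equation mentions U.
Occurs check fails: P occurs in node(2,P,false); the equation P = node(2,P,false) has no finite solution.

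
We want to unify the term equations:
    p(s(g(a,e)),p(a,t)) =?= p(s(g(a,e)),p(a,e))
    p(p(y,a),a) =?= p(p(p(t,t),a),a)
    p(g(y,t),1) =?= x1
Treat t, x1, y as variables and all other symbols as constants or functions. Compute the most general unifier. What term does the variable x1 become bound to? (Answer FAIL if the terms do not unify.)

p(g(p(e,e),e),1)

Decompose p/2: s(g(a,e)) =?= s(g(a,e)),  p(a,t) =?= p(a,e).
Delete trivial equation s(g(a,e)) =?= s(g(a,e)).
Decompose p/2: a =?= a,  t =?= e.
Delete trivial equation a =?= a.
Bind t := e; substituting into the remaining equations gives: p(p(y,a),a) =?= p(p(p(e,e),a),a),  p(g(y,e),1) =?= x1.
Decompose p/2: p(y,a) =?= p(p(e,e),a),  a =?= a.
Decompose p/2: y =?= p(e,e),  a =?= a.
Bind y := p(e,e); substituting into the one remaining equation that mentions y gives: p(g(p(e,e),e),1) =?= x1.
Delete trivial equation a =?= a.
Delete trivial equation a =?= a.
Bind x1 := p(g(p(e,e),e),1).
MGU = { t := e, y := p(e,e), x1 := p(g(p(e,e),e),1) }, so x1 := p(g(p(e,e),e),1).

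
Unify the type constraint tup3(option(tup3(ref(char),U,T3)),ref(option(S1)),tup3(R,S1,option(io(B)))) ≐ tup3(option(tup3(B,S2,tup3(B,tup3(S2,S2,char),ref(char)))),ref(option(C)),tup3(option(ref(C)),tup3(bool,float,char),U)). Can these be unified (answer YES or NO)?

YES

Decompose tup3/3: option(tup3(ref(char),U,T3)) ≐ option(tup3(B,S2,tup3(B,tup3(S2,S2,char),ref(char)))),  ref(option(S1)) ≐ ref(option(C)),  tup3(R,S1,option(io(B))) ≐ tup3(option(ref(C)),tup3(bool,float,char),U).
Decompose option/1: tup3(ref(char),U,T3) ≐ tup3(B,S2,tup3(B,tup3(S2,S2,char),ref(char))).
Decompose tup3/3: ref(char) ≐ B,  U ≐ S2,  T3 ≐ tup3(B,tup3(S2,S2,char),ref(char)).
Bind B := ref(char); substituting into the 2 remaining equations that mention B gives: T3 ≐ tup3(ref(char),tup3(S2,S2,char),ref(char)),  tup3(R,S1,option(io(ref(char)))) ≐ tup3(option(ref(C)),tup3(bool,float,char),U).
Bind U := S2; substituting into the one remaining equation that mentions U gives: tup3(R,S1,option(io(ref(char)))) ≐ tup3(option(ref(C)),tup3(bool,float,char),S2).
Bind T3 := tup3(ref(char),tup3(S2,S2,char),ref(char)); no other remaining equation mentions T3.
Decompose ref/1: option(S1) ≐ option(C).
Decompose option/1: S1 ≐ C.
Bind S1 := C; substituting into the remaining equation gives: tup3(R,C,option(io(ref(char)))) ≐ tup3(option(ref(C)),tup3(bool,float,char),S2).
Decompose tup3/3: R ≐ option(ref(C)),  C ≐ tup3(bool,float,char),  option(io(ref(char))) ≐ S2.
Bind R := option(ref(C)); no other remaining equation mentions R.
Bind C := tup3(bool,float,char); no other remaining equation mentions C. Substituting into the earlier bindings gives S1 := tup3(bool,float,char), R := option(ref(tup3(bool,float,char))).
Bind S2 := option(io(ref(char))). Substituting into the earlier bindings gives U := option(io(ref(char))), T3 := tup3(ref(char),tup3(option(io(ref(char))),option(io(ref(char))),char),ref(char)).
No equations remain and no clash or occurs-check failure arose, so a unifier exists.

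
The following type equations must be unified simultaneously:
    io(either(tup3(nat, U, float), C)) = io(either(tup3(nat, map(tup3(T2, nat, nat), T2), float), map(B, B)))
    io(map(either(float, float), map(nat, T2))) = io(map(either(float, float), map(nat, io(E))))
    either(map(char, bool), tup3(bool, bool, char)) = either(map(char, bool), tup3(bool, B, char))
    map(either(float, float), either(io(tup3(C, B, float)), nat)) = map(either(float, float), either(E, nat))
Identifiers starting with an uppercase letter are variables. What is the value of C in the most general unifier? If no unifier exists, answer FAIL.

Decompose io/1: either(tup3(nat, U, float), C) = either(tup3(nat, map(tup3(T2, nat, nat), T2), float), map(B, B)).
Decompose either/2: tup3(nat, U, float) = tup3(nat, map(tup3(T2, nat, nat), T2), float),  C = map(B, B).
Decompose tup3/3: nat = nat,  U = map(tup3(T2, nat, nat), T2),  float = float.
Delete trivial equation nat = nat.
Bind U := map(tup3(T2, nat, nat), T2); no other remaining equation mentions U.
Delete trivial equation float = float.
Bind C := map(B, B); substituting into the one remaining equation that mentions C gives: map(either(float, float), either(io(tup3(map(B, B), B, float)), nat)) = map(either(float, float), either(E, nat)).
Decompose io/1: map(either(float, float), map(nat, T2)) = map(either(float, float), map(nat, io(E))).
Decompose map/2: either(float, float) = either(float, float),  map(nat, T2) = map(nat, io(E)).
Delete trivial equation either(float, float) = either(float, float).
Decompose map/2: nat = nat,  T2 = io(E).
Delete trivial equation nat = nat.
Bind T2 := io(E); no other remaining equation mentions T2. Substituting into the earlier binding gives U := map(tup3(io(E), nat, nat), io(E)).
Decompose either/2: map(char, bool) = map(char, bool),  tup3(bool, bool, char) = tup3(bool, B, char).
Delete trivial equation map(char, bool) = map(char, bool).
Decompose tup3/3: bool = bool,  bool = B,  char = char.
Delete trivial equation bool = bool.
Bind B := bool; substituting into the one remaining equation that mentions B gives: map(either(float, float), either(io(tup3(map(bool, bool), bool, float)), nat)) = map(either(float, float), either(E, nat)). Substituting into the earlier binding gives C := map(bool, bool).
Delete trivial equation char = char.
Decompose map/2: either(float, float) = either(float, float),  either(io(tup3(map(bool, bool), bool, float)), nat) = either(E, nat).
Delete trivial equation either(float, float) = either(float, float).
Decompose either/2: io(tup3(map(bool, bool), bool, float)) = E,  nat = nat.
Bind E := io(tup3(map(bool, bool), bool, float)); no other remaining equation mentions E. Substituting into the earlier bindings gives U := map(tup3(io(io(tup3(map(bool, bool), bool, float))), nat, nat), io(io(tup3(map(bool, bool), bool, float)))), T2 := io(io(tup3(map(bool, bool), bool, float))).
Delete trivial equation nat = nat.
MGU = { U -> map(tup3(io(io(tup3(map(bool, bool), bool, float))), nat, nat), io(io(tup3(map(bool, bool), bool, float)))), C -> map(bool, bool), T2 -> io(io(tup3(map(bool, bool), bool, float))), B -> bool, E -> io(tup3(map(bool, bool), bool, float)) }, so C -> map(bool, bool).

map(bool, bool)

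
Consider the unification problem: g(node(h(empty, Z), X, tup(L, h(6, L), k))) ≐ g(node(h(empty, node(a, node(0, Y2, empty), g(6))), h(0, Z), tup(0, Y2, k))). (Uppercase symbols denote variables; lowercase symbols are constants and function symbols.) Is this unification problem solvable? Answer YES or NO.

YES

Decompose g/1: node(h(empty, Z), X, tup(L, h(6, L), k)) ≐ node(h(empty, node(a, node(0, Y2, empty), g(6))), h(0, Z), tup(0, Y2, k)).
Decompose node/3: h(empty, Z) ≐ h(empty, node(a, node(0, Y2, empty), g(6))),  X ≐ h(0, Z),  tup(L, h(6, L), k) ≐ tup(0, Y2, k).
Decompose h/2: empty ≐ empty,  Z ≐ node(a, node(0, Y2, empty), g(6)).
Delete trivial equation empty ≐ empty.
Bind Z := node(a, node(0, Y2, empty), g(6)); substituting into the one remaining equation that mentions Z gives: X ≐ h(0, node(a, node(0, Y2, empty), g(6))).
Bind X := h(0, node(a, node(0, Y2, empty), g(6))); no other remaining equation mentions X.
Decompose tup/3: L ≐ 0,  h(6, L) ≐ Y2,  k ≐ k.
Bind L := 0; substituting into the one remaining equation that mentions L gives: h(6, 0) ≐ Y2.
Bind Y2 := h(6, 0); no other remaining equation mentions Y2. Substituting into the earlier bindings gives Z := node(a, node(0, h(6, 0), empty), g(6)), X := h(0, node(a, node(0, h(6, 0), empty), g(6))).
Delete trivial equation k ≐ k.
No equations remain and no clash or occurs-check failure arose, so a unifier exists.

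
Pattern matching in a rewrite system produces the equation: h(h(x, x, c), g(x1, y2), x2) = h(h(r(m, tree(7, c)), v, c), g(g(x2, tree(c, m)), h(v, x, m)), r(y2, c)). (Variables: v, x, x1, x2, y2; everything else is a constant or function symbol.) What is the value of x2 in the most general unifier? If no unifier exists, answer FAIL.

Decompose h/3: h(x, x, c) = h(r(m, tree(7, c)), v, c),  g(x1, y2) = g(g(x2, tree(c, m)), h(v, x, m)),  x2 = r(y2, c).
Decompose h/3: x = r(m, tree(7, c)),  x = v,  c = c.
Bind x := r(m, tree(7, c)); substituting into the 2 remaining equations that mention x gives: r(m, tree(7, c)) = v,  g(x1, y2) = g(g(x2, tree(c, m)), h(v, r(m, tree(7, c)), m)).
Bind v := r(m, tree(7, c)); substituting into the one remaining equation that mentions v gives: g(x1, y2) = g(g(x2, tree(c, m)), h(r(m, tree(7, c)), r(m, tree(7, c)), m)).
Delete trivial equation c = c.
Decompose g/2: x1 = g(x2, tree(c, m)),  y2 = h(r(m, tree(7, c)), r(m, tree(7, c)), m).
Bind x1 := g(x2, tree(c, m)); no other remaining equation mentions x1.
Bind y2 := h(r(m, tree(7, c)), r(m, tree(7, c)), m); substituting into the remaining equation gives: x2 = r(h(r(m, tree(7, c)), r(m, tree(7, c)), m), c).
Bind x2 := r(h(r(m, tree(7, c)), r(m, tree(7, c)), m), c). Substituting into the earlier binding gives x1 := g(r(h(r(m, tree(7, c)), r(m, tree(7, c)), m), c), tree(c, m)).
MGU = { x ↦ r(m, tree(7, c)), v ↦ r(m, tree(7, c)), x1 ↦ g(r(h(r(m, tree(7, c)), r(m, tree(7, c)), m), c), tree(c, m)), y2 ↦ h(r(m, tree(7, c)), r(m, tree(7, c)), m), x2 ↦ r(h(r(m, tree(7, c)), r(m, tree(7, c)), m), c) }, so x2 ↦ r(h(r(m, tree(7, c)), r(m, tree(7, c)), m), c).

r(h(r(m, tree(7, c)), r(m, tree(7, c)), m), c)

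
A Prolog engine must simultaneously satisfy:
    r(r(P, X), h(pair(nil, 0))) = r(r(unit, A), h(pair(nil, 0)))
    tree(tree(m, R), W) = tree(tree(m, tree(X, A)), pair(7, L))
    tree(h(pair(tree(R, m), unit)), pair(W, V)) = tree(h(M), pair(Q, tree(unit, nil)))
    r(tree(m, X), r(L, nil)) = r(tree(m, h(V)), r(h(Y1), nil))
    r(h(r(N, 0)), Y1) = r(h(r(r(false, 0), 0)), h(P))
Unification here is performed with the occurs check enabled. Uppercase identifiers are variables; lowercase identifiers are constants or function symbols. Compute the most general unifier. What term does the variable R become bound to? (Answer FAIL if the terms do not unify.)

tree(h(tree(unit, nil)), h(tree(unit, nil)))

Decompose r/2: r(P, X) = r(unit, A),  h(pair(nil, 0)) = h(pair(nil, 0)).
Decompose r/2: P = unit,  X = A.
Bind P := unit; substituting into the one remaining equation that mentions P gives: r(h(r(N, 0)), Y1) = r(h(r(r(false, 0), 0)), h(unit)).
Bind X := A; substituting into the 2 remaining equations that mention X gives: tree(tree(m, R), W) = tree(tree(m, tree(A, A)), pair(7, L)),  r(tree(m, A), r(L, nil)) = r(tree(m, h(V)), r(h(Y1), nil)).
Delete trivial equation h(pair(nil, 0)) = h(pair(nil, 0)).
Decompose tree/2: tree(m, R) = tree(m, tree(A, A)),  W = pair(7, L).
Decompose tree/2: m = m,  R = tree(A, A).
Delete trivial equation m = m.
Bind R := tree(A, A); substituting into the one remaining equation that mentions R gives: tree(h(pair(tree(tree(A, A), m), unit)), pair(W, V)) = tree(h(M), pair(Q, tree(unit, nil))).
Bind W := pair(7, L); substituting into the one remaining equation that mentions W gives: tree(h(pair(tree(tree(A, A), m), unit)), pair(pair(7, L), V)) = tree(h(M), pair(Q, tree(unit, nil))).
Decompose tree/2: h(pair(tree(tree(A, A), m), unit)) = h(M),  pair(pair(7, L), V) = pair(Q, tree(unit, nil)).
Decompose h/1: pair(tree(tree(A, A), m), unit) = M.
Bind M := pair(tree(tree(A, A), m), unit); no other remaining equation mentions M.
Decompose pair/2: pair(7, L) = Q,  V = tree(unit, nil).
Bind Q := pair(7, L); no other remaining equation mentions Q.
Bind V := tree(unit, nil); substituting into the one remaining equation that mentions V gives: r(tree(m, A), r(L, nil)) = r(tree(m, h(tree(unit, nil))), r(h(Y1), nil)).
Decompose r/2: tree(m, A) = tree(m, h(tree(unit, nil))),  r(L, nil) = r(h(Y1), nil).
Decompose tree/2: m = m,  A = h(tree(unit, nil)).
Delete trivial equation m = m.
Bind A := h(tree(unit, nil)); no other remaining equation mentions A. Substituting into the earlier bindings gives X := h(tree(unit, nil)), R := tree(h(tree(unit, nil)), h(tree(unit, nil))), M := pair(tree(tree(h(tree(unit, nil)), h(tree(unit, nil))), m), unit).
Decompose r/2: L = h(Y1),  nil = nil.
Bind L := h(Y1); no other remaining equation mentions L. Substituting into the earlier bindings gives W := pair(7, h(Y1)), Q := pair(7, h(Y1)).
Delete trivial equation nil = nil.
Decompose r/2: h(r(N, 0)) = h(r(r(false, 0), 0)),  Y1 = h(unit).
Decompose h/1: r(N, 0) = r(r(false, 0), 0).
Decompose r/2: N = r(false, 0),  0 = 0.
Bind N := r(false, 0); no other remaining equation mentions N.
Delete trivial equation 0 = 0.
Bind Y1 := h(unit). Substituting into the earlier bindings gives W := pair(7, h(h(unit))), Q := pair(7, h(h(unit))), L := h(h(unit)).
MGU = { P -> unit, X -> h(tree(unit, nil)), R -> tree(h(tree(unit, nil)), h(tree(unit, nil))), W -> pair(7, h(h(unit))), M -> pair(tree(tree(h(tree(unit, nil)), h(tree(unit, nil))), m), unit), Q -> pair(7, h(h(unit))), V -> tree(unit, nil), A -> h(tree(unit, nil)), L -> h(h(unit)), N -> r(false, 0), Y1 -> h(unit) }, so R -> tree(h(tree(unit, nil)), h(tree(unit, nil))).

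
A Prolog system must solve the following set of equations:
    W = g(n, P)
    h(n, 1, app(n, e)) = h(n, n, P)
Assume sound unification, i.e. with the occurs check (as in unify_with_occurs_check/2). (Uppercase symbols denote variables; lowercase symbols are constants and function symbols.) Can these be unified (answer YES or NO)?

Bind W := g(n, P); no other remaining equation mentions W.
Decompose h/3: n = n,  1 = n,  app(n, e) = P.
Delete trivial equation n = n.
Clash: constants 1 and n differ; no unifier exists.

NO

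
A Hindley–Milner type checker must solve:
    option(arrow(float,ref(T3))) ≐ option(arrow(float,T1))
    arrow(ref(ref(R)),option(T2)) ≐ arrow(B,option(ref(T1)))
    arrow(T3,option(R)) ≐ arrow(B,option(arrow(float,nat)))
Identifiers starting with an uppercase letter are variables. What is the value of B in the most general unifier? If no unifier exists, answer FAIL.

ref(ref(arrow(float,nat)))

Decompose option/1: arrow(float,ref(T3)) ≐ arrow(float,T1).
Decompose arrow/2: float ≐ float,  ref(T3) ≐ T1.
Delete trivial equation float ≐ float.
Bind T1 := ref(T3); substituting into the one remaining equation that mentions T1 gives: arrow(ref(ref(R)),option(T2)) ≐ arrow(B,option(ref(ref(T3)))).
Decompose arrow/2: ref(ref(R)) ≐ B,  option(T2) ≐ option(ref(ref(T3))).
Bind B := ref(ref(R)); substituting into the one remaining equation that mentions B gives: arrow(T3,option(R)) ≐ arrow(ref(ref(R)),option(arrow(float,nat))).
Decompose option/1: T2 ≐ ref(ref(T3)).
Bind T2 := ref(ref(T3)); no other remaining equation mentions T2.
Decompose arrow/2: T3 ≐ ref(ref(R)),  option(R) ≐ option(arrow(float,nat)).
Bind T3 := ref(ref(R)); no other remaining equation mentions T3. Substituting into the earlier bindings gives T1 := ref(ref(ref(R))), T2 := ref(ref(ref(ref(R)))).
Decompose option/1: R ≐ arrow(float,nat).
Bind R := arrow(float,nat). Substituting into the earlier bindings gives T1 := ref(ref(ref(arrow(float,nat)))), B := ref(ref(arrow(float,nat))), T2 := ref(ref(ref(ref(arrow(float,nat))))), T3 := ref(ref(arrow(float,nat))).
MGU = { T1 := ref(ref(ref(arrow(float,nat)))), B := ref(ref(arrow(float,nat))), T2 := ref(ref(ref(ref(arrow(float,nat))))), T3 := ref(ref(arrow(float,nat))), R := arrow(float,nat) }, so B := ref(ref(arrow(float,nat))).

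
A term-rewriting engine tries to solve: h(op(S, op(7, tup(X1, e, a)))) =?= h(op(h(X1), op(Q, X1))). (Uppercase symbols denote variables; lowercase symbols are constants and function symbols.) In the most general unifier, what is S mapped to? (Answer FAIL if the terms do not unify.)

Decompose h/1: op(S, op(7, tup(X1, e, a))) =?= op(h(X1), op(Q, X1)).
Decompose op/2: S =?= h(X1),  op(7, tup(X1, e, a)) =?= op(Q, X1).
Bind S := h(X1); no other remaining equation mentions S.
Decompose op/2: 7 =?= Q,  tup(X1, e, a) =?= X1.
Bind Q := 7; no other remaining equation mentions Q.
Occurs check fails: X1 occurs in tup(X1, e, a); the equation X1 =?= tup(X1, e, a) has no finite solution.

FAIL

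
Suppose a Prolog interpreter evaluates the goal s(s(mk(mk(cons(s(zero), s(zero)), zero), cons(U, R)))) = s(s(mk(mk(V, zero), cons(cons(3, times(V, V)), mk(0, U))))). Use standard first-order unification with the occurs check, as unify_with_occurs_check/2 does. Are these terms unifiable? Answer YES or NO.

YES

Decompose s/1: s(mk(mk(cons(s(zero), s(zero)), zero), cons(U, R))) = s(mk(mk(V, zero), cons(cons(3, times(V, V)), mk(0, U)))).
Decompose s/1: mk(mk(cons(s(zero), s(zero)), zero), cons(U, R)) = mk(mk(V, zero), cons(cons(3, times(V, V)), mk(0, U))).
Decompose mk/2: mk(cons(s(zero), s(zero)), zero) = mk(V, zero),  cons(U, R) = cons(cons(3, times(V, V)), mk(0, U)).
Decompose mk/2: cons(s(zero), s(zero)) = V,  zero = zero.
Bind V := cons(s(zero), s(zero)); substituting into the one remaining equation that mentions V gives: cons(U, R) = cons(cons(3, times(cons(s(zero), s(zero)), cons(s(zero), s(zero)))), mk(0, U)).
Delete trivial equation zero = zero.
Decompose cons/2: U = cons(3, times(cons(s(zero), s(zero)), cons(s(zero), s(zero)))),  R = mk(0, U).
Bind U := cons(3, times(cons(s(zero), s(zero)), cons(s(zero), s(zero)))); substituting into the remaining equation gives: R = mk(0, cons(3, times(cons(s(zero), s(zero)), cons(s(zero), s(zero))))).
Bind R := mk(0, cons(3, times(cons(s(zero), s(zero)), cons(s(zero), s(zero))))).
No equations remain and no clash or occurs-check failure arose, so a unifier exists.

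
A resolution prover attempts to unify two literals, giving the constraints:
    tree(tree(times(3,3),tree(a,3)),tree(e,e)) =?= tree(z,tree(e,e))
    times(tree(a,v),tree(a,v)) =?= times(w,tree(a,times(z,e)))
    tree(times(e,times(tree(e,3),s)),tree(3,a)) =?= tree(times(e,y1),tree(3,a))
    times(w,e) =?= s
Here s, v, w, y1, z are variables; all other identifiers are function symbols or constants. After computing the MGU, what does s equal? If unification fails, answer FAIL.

times(tree(a,times(tree(times(3,3),tree(a,3)),e)),e)

Decompose tree/2: tree(times(3,3),tree(a,3)) =?= z,  tree(e,e) =?= tree(e,e).
Bind z := tree(times(3,3),tree(a,3)); substituting into the one remaining equation that mentions z gives: times(tree(a,v),tree(a,v)) =?= times(w,tree(a,times(tree(times(3,3),tree(a,3)),e))).
Delete trivial equation tree(e,e) =?= tree(e,e).
Decompose times/2: tree(a,v) =?= w,  tree(a,v) =?= tree(a,times(tree(times(3,3),tree(a,3)),e)).
Bind w := tree(a,v); substituting into the one remaining equation that mentions w gives: times(tree(a,v),e) =?= s.
Decompose tree/2: a =?= a,  v =?= times(tree(times(3,3),tree(a,3)),e).
Delete trivial equation a =?= a.
Bind v := times(tree(times(3,3),tree(a,3)),e); substituting into the one remaining equation that mentions v gives: times(tree(a,times(tree(times(3,3),tree(a,3)),e)),e) =?= s. Substituting into the earlier binding gives w := tree(a,times(tree(times(3,3),tree(a,3)),e)).
Decompose tree/2: times(e,times(tree(e,3),s)) =?= times(e,y1),  tree(3,a) =?= tree(3,a).
Decompose times/2: e =?= e,  times(tree(e,3),s) =?= y1.
Delete trivial equation e =?= e.
Bind y1 := times(tree(e,3),s); no other remaining equation mentions y1.
Delete trivial equation tree(3,a) =?= tree(3,a).
Bind s := times(tree(a,times(tree(times(3,3),tree(a,3)),e)),e). Substituting into the earlier binding gives y1 := times(tree(e,3),times(tree(a,times(tree(times(3,3),tree(a,3)),e)),e)).
MGU = { z ↦ tree(times(3,3),tree(a,3)), w ↦ tree(a,times(tree(times(3,3),tree(a,3)),e)), v ↦ times(tree(times(3,3),tree(a,3)),e), y1 ↦ times(tree(e,3),times(tree(a,times(tree(times(3,3),tree(a,3)),e)),e)), s ↦ times(tree(a,times(tree(times(3,3),tree(a,3)),e)),e) }, so s ↦ times(tree(a,times(tree(times(3,3),tree(a,3)),e)),e).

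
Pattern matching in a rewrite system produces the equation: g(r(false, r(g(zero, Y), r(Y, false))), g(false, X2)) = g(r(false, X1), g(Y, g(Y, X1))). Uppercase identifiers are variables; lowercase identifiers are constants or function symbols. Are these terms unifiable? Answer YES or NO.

YES

Decompose g/2: r(false, r(g(zero, Y), r(Y, false))) = r(false, X1),  g(false, X2) = g(Y, g(Y, X1)).
Decompose r/2: false = false,  r(g(zero, Y), r(Y, false)) = X1.
Delete trivial equation false = false.
Bind X1 := r(g(zero, Y), r(Y, false)); substituting into the remaining equation gives: g(false, X2) = g(Y, g(Y, r(g(zero, Y), r(Y, false)))).
Decompose g/2: false = Y,  X2 = g(Y, r(g(zero, Y), r(Y, false))).
Bind Y := false; substituting into the remaining equation gives: X2 = g(false, r(g(zero, false), r(false, false))). Substituting into the earlier binding gives X1 := r(g(zero, false), r(false, false)).
Bind X2 := g(false, r(g(zero, false), r(false, false))).
No equations remain and no clash or occurs-check failure arose, so a unifier exists.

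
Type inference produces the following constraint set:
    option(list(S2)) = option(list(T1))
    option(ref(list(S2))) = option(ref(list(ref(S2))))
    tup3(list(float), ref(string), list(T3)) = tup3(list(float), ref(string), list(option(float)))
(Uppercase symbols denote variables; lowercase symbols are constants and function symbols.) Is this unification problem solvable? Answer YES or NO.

NO

Decompose option/1: list(S2) = list(T1).
Decompose list/1: S2 = T1.
Bind S2 := T1; substituting into the one remaining equation that mentions S2 gives: option(ref(list(T1))) = option(ref(list(ref(T1)))).
Decompose option/1: ref(list(T1)) = ref(list(ref(T1))).
Decompose ref/1: list(T1) = list(ref(T1)).
Decompose list/1: T1 = ref(T1).
Occurs check fails: T1 occurs in ref(T1); the equation T1 = ref(T1) has no finite solution.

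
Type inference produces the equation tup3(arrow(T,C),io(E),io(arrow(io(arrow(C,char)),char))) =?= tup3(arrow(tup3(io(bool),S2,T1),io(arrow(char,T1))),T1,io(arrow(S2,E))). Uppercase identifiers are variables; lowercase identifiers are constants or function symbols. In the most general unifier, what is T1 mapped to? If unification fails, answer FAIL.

Decompose tup3/3: arrow(T,C) =?= arrow(tup3(io(bool),S2,T1),io(arrow(char,T1))),  io(E) =?= T1,  io(arrow(io(arrow(C,char)),char)) =?= io(arrow(S2,E)).
Decompose arrow/2: T =?= tup3(io(bool),S2,T1),  C =?= io(arrow(char,T1)).
Bind T := tup3(io(bool),S2,T1); no other remaining equation mentions T.
Bind C := io(arrow(char,T1)); substituting into the one remaining equation that mentions C gives: io(arrow(io(arrow(io(arrow(char,T1)),char)),char)) =?= io(arrow(S2,E)).
Bind T1 := io(E); substituting into the remaining equation gives: io(arrow(io(arrow(io(arrow(char,io(E))),char)),char)) =?= io(arrow(S2,E)). Substituting into the earlier bindings gives T := tup3(io(bool),S2,io(E)), C := io(arrow(char,io(E))).
Decompose io/1: arrow(io(arrow(io(arrow(char,io(E))),char)),char) =?= arrow(S2,E).
Decompose arrow/2: io(arrow(io(arrow(char,io(E))),char)) =?= S2,  char =?= E.
Bind S2 := io(arrow(io(arrow(char,io(E))),char)); no other remaining equation mentions S2. Substituting into the earlier binding gives T := tup3(io(bool),io(arrow(io(arrow(char,io(E))),char)),io(E)).
Bind E := char. Substituting into the earlier bindings gives T := tup3(io(bool),io(arrow(io(arrow(char,io(char))),char)),io(char)), C := io(arrow(char,io(char))), T1 := io(char), S2 := io(arrow(io(arrow(char,io(char))),char)).
MGU = { T := tup3(io(bool),io(arrow(io(arrow(char,io(char))),char)),io(char)), C := io(arrow(char,io(char))), T1 := io(char), S2 := io(arrow(io(arrow(char,io(char))),char)), E := char }, so T1 := io(char).

io(char)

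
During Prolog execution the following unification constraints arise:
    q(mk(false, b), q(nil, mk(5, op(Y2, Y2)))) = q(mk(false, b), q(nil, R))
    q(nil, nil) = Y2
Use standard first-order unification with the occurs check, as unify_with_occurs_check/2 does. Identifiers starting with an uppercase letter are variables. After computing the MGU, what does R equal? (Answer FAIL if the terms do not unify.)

Decompose q/2: mk(false, b) = mk(false, b),  q(nil, mk(5, op(Y2, Y2))) = q(nil, R).
Delete trivial equation mk(false, b) = mk(false, b).
Decompose q/2: nil = nil,  mk(5, op(Y2, Y2)) = R.
Delete trivial equation nil = nil.
Bind R := mk(5, op(Y2, Y2)); no other remaining equation mentions R.
Bind Y2 := q(nil, nil). Substituting into the earlier binding gives R := mk(5, op(q(nil, nil), q(nil, nil))).
MGU = { R ↦ mk(5, op(q(nil, nil), q(nil, nil))), Y2 ↦ q(nil, nil) }, so R ↦ mk(5, op(q(nil, nil), q(nil, nil))).

mk(5, op(q(nil, nil), q(nil, nil)))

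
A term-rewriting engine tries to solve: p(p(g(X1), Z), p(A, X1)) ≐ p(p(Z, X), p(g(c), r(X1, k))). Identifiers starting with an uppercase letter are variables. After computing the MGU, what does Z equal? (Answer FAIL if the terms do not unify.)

Decompose p/2: p(g(X1), Z) ≐ p(Z, X),  p(A, X1) ≐ p(g(c), r(X1, k)).
Decompose p/2: g(X1) ≐ Z,  Z ≐ X.
Bind Z := g(X1); substituting into the one remaining equation that mentions Z gives: g(X1) ≐ X.
Bind X := g(X1); no other remaining equation mentions X.
Decompose p/2: A ≐ g(c),  X1 ≐ r(X1, k).
Bind A := g(c); no other remaining equation mentions A.
Occurs check fails: X1 occurs in r(X1, k); the equation X1 ≐ r(X1, k) has no finite solution.

FAIL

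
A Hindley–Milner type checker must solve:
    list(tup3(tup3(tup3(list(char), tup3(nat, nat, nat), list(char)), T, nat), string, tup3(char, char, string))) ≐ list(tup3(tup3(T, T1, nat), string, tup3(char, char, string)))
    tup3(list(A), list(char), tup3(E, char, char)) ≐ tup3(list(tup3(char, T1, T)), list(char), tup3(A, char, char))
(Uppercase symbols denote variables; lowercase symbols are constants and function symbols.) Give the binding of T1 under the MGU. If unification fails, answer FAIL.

tup3(list(char), tup3(nat, nat, nat), list(char))

Decompose list/1: tup3(tup3(tup3(list(char), tup3(nat, nat, nat), list(char)), T, nat), string, tup3(char, char, string)) ≐ tup3(tup3(T, T1, nat), string, tup3(char, char, string)).
Decompose tup3/3: tup3(tup3(list(char), tup3(nat, nat, nat), list(char)), T, nat) ≐ tup3(T, T1, nat),  string ≐ string,  tup3(char, char, string) ≐ tup3(char, char, string).
Decompose tup3/3: tup3(list(char), tup3(nat, nat, nat), list(char)) ≐ T,  T ≐ T1,  nat ≐ nat.
Bind T := tup3(list(char), tup3(nat, nat, nat), list(char)); substituting into the 2 remaining equations that mention T gives: tup3(list(char), tup3(nat, nat, nat), list(char)) ≐ T1,  tup3(list(A), list(char), tup3(E, char, char)) ≐ tup3(list(tup3(char, T1, tup3(list(char), tup3(nat, nat, nat), list(char)))), list(char), tup3(A, char, char)).
Bind T1 := tup3(list(char), tup3(nat, nat, nat), list(char)); substituting into the one remaining equation that mentions T1 gives: tup3(list(A), list(char), tup3(E, char, char)) ≐ tup3(list(tup3(char, tup3(list(char), tup3(nat, nat, nat), list(char)), tup3(list(char), tup3(nat, nat, nat), list(char)))), list(char), tup3(A, char, char)).
Delete trivial equation nat ≐ nat.
Delete trivial equation string ≐ string.
Delete trivial equation tup3(char, char, string) ≐ tup3(char, char, string).
Decompose tup3/3: list(A) ≐ list(tup3(char, tup3(list(char), tup3(nat, nat, nat), list(char)), tup3(list(char), tup3(nat, nat, nat), list(char)))),  list(char) ≐ list(char),  tup3(E, char, char) ≐ tup3(A, char, char).
Decompose list/1: A ≐ tup3(char, tup3(list(char), tup3(nat, nat, nat), list(char)), tup3(list(char), tup3(nat, nat, nat), list(char))).
Bind A := tup3(char, tup3(list(char), tup3(nat, nat, nat), list(char)), tup3(list(char), tup3(nat, nat, nat), list(char))); substituting into the one remaining equation that mentions A gives: tup3(E, char, char) ≐ tup3(tup3(char, tup3(list(char), tup3(nat, nat, nat), list(char)), tup3(list(char), tup3(nat, nat, nat), list(char))), char, char).
Delete trivial equation list(char) ≐ list(char).
Decompose tup3/3: E ≐ tup3(char, tup3(list(char), tup3(nat, nat, nat), list(char)), tup3(list(char), tup3(nat, nat, nat), list(char))),  char ≐ char,  char ≐ char.
Bind E := tup3(char, tup3(list(char), tup3(nat, nat, nat), list(char)), tup3(list(char), tup3(nat, nat, nat), list(char))); no other remaining equation mentions E.
Delete trivial equation char ≐ char.
Delete trivial equation char ≐ char.
MGU = { T := tup3(list(char), tup3(nat, nat, nat), list(char)), T1 := tup3(list(char), tup3(nat, nat, nat), list(char)), A := tup3(char, tup3(list(char), tup3(nat, nat, nat), list(char)), tup3(list(char), tup3(nat, nat, nat), list(char))), E := tup3(char, tup3(list(char), tup3(nat, nat, nat), list(char)), tup3(list(char), tup3(nat, nat, nat), list(char))) }, so T1 := tup3(list(char), tup3(nat, nat, nat), list(char)).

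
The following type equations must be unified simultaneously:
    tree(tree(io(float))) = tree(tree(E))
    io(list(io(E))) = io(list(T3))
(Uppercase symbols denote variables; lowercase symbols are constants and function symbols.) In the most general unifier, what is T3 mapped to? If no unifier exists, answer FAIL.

Decompose tree/1: tree(io(float)) = tree(E).
Decompose tree/1: io(float) = E.
Bind E := io(float); substituting into the remaining equation gives: io(list(io(io(float)))) = io(list(T3)).
Decompose io/1: list(io(io(float))) = list(T3).
Decompose list/1: io(io(float)) = T3.
Bind T3 := io(io(float)).
MGU = { E := io(float), T3 := io(io(float)) }, so T3 := io(io(float)).

io(io(float))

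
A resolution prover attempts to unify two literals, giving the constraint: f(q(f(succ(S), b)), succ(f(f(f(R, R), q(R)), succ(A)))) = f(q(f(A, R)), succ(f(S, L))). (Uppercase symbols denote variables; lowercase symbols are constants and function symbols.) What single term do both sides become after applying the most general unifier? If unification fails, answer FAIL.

Decompose f/2: q(f(succ(S), b)) = q(f(A, R)),  succ(f(f(f(R, R), q(R)), succ(A))) = succ(f(S, L)).
Decompose q/1: f(succ(S), b) = f(A, R).
Decompose f/2: succ(S) = A,  b = R.
Bind A := succ(S); substituting into the one remaining equation that mentions A gives: succ(f(f(f(R, R), q(R)), succ(succ(S)))) = succ(f(S, L)).
Bind R := b; substituting into the remaining equation gives: succ(f(f(f(b, b), q(b)), succ(succ(S)))) = succ(f(S, L)).
Decompose succ/1: f(f(f(b, b), q(b)), succ(succ(S))) = f(S, L).
Decompose f/2: f(f(b, b), q(b)) = S,  succ(succ(S)) = L.
Bind S := f(f(b, b), q(b)); substituting into the remaining equation gives: succ(succ(f(f(b, b), q(b)))) = L. Substituting into the earlier binding gives A := succ(f(f(b, b), q(b))).
Bind L := succ(succ(f(f(b, b), q(b)))).
Applying the MGU to either side gives f(q(f(succ(f(f(b, b), q(b))), b)), succ(f(f(f(b, b), q(b)), succ(succ(f(f(b, b), q(b))))))).

f(q(f(succ(f(f(b, b), q(b))), b)), succ(f(f(f(b, b), q(b)), succ(succ(f(f(b, b), q(b)))))))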